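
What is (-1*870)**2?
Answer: 756900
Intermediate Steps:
(-1*870)**2 = (-870)**2 = 756900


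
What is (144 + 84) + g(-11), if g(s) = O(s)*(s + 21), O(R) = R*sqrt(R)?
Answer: 228 - 110*I*sqrt(11) ≈ 228.0 - 364.83*I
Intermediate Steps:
O(R) = R**(3/2)
g(s) = s**(3/2)*(21 + s) (g(s) = s**(3/2)*(s + 21) = s**(3/2)*(21 + s))
(144 + 84) + g(-11) = (144 + 84) + (-11)**(3/2)*(21 - 11) = 228 - 11*I*sqrt(11)*10 = 228 - 110*I*sqrt(11)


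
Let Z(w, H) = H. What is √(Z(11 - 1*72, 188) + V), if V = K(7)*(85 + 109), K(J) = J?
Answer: √1546 ≈ 39.319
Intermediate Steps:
V = 1358 (V = 7*(85 + 109) = 7*194 = 1358)
√(Z(11 - 1*72, 188) + V) = √(188 + 1358) = √1546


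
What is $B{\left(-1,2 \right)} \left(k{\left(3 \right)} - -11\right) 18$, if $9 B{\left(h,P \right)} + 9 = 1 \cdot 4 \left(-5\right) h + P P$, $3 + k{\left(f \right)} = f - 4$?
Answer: $210$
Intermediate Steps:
$k{\left(f \right)} = -7 + f$ ($k{\left(f \right)} = -3 + \left(f - 4\right) = -3 + \left(-4 + f\right) = -7 + f$)
$B{\left(h,P \right)} = -1 - \frac{20 h}{9} + \frac{P^{2}}{9}$ ($B{\left(h,P \right)} = -1 + \frac{1 \cdot 4 \left(-5\right) h + P P}{9} = -1 + \frac{4 \left(-5\right) h + P^{2}}{9} = -1 + \frac{- 20 h + P^{2}}{9} = -1 + \frac{P^{2} - 20 h}{9} = -1 + \left(- \frac{20 h}{9} + \frac{P^{2}}{9}\right) = -1 - \frac{20 h}{9} + \frac{P^{2}}{9}$)
$B{\left(-1,2 \right)} \left(k{\left(3 \right)} - -11\right) 18 = \left(-1 - - \frac{20}{9} + \frac{2^{2}}{9}\right) \left(\left(-7 + 3\right) - -11\right) 18 = \left(-1 + \frac{20}{9} + \frac{1}{9} \cdot 4\right) \left(-4 + 11\right) 18 = \left(-1 + \frac{20}{9} + \frac{4}{9}\right) 7 \cdot 18 = \frac{5}{3} \cdot 7 \cdot 18 = \frac{35}{3} \cdot 18 = 210$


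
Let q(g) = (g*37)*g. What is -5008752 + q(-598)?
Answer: 8222596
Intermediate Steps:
q(g) = 37*g**2 (q(g) = (37*g)*g = 37*g**2)
-5008752 + q(-598) = -5008752 + 37*(-598)**2 = -5008752 + 37*357604 = -5008752 + 13231348 = 8222596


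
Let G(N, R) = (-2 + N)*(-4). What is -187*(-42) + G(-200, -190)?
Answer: 8662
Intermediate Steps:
G(N, R) = 8 - 4*N
-187*(-42) + G(-200, -190) = -187*(-42) + (8 - 4*(-200)) = 7854 + (8 + 800) = 7854 + 808 = 8662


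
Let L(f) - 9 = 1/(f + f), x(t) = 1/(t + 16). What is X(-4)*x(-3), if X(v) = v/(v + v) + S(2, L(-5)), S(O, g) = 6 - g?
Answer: -12/65 ≈ -0.18462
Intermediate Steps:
x(t) = 1/(16 + t)
L(f) = 9 + 1/(2*f) (L(f) = 9 + 1/(f + f) = 9 + 1/(2*f))
X(v) = -12/5 (X(v) = v/(v + v) + (6 - (9 + (1/2)/(-5))) = v/((2*v)) + (6 - (9 + (1/2)*(-1/5))) = (1/(2*v))*v + (6 - (9 - 1/10)) = 1/2 + (6 - 1*89/10) = 1/2 + (6 - 89/10) = 1/2 - 29/10 = -12/5)
X(-4)*x(-3) = -12/(5*(16 - 3)) = -12/5/13 = -12/5*1/13 = -12/65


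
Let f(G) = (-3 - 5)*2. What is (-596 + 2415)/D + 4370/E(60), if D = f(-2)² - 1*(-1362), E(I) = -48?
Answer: -1745837/19416 ≈ -89.917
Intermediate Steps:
f(G) = -16 (f(G) = -8*2 = -16)
D = 1618 (D = (-16)² - 1*(-1362) = 256 + 1362 = 1618)
(-596 + 2415)/D + 4370/E(60) = (-596 + 2415)/1618 + 4370/(-48) = 1819*(1/1618) + 4370*(-1/48) = 1819/1618 - 2185/24 = -1745837/19416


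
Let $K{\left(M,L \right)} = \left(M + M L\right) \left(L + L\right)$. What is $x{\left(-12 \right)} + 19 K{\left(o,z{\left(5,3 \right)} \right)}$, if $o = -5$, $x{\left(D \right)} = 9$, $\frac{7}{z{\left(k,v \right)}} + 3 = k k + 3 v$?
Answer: $- \frac{41891}{961} \approx -43.591$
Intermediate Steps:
$z{\left(k,v \right)} = \frac{7}{-3 + k^{2} + 3 v}$ ($z{\left(k,v \right)} = \frac{7}{-3 + \left(k k + 3 v\right)} = \frac{7}{-3 + \left(k^{2} + 3 v\right)} = \frac{7}{-3 + k^{2} + 3 v}$)
$K{\left(M,L \right)} = 2 L \left(M + L M\right)$ ($K{\left(M,L \right)} = \left(M + L M\right) 2 L = 2 L \left(M + L M\right)$)
$x{\left(-12 \right)} + 19 K{\left(o,z{\left(5,3 \right)} \right)} = 9 + 19 \cdot 2 \frac{7}{-3 + 5^{2} + 3 \cdot 3} \left(-5\right) \left(1 + \frac{7}{-3 + 5^{2} + 3 \cdot 3}\right) = 9 + 19 \cdot 2 \frac{7}{-3 + 25 + 9} \left(-5\right) \left(1 + \frac{7}{-3 + 25 + 9}\right) = 9 + 19 \cdot 2 \cdot \frac{7}{31} \left(-5\right) \left(1 + \frac{7}{31}\right) = 9 + 19 \cdot 2 \cdot \frac{7}{31} \left(-5\right) \frac{38}{31} = 9 + 19 \left(- \frac{2660}{961}\right) = 9 - \frac{50540}{961} = - \frac{41891}{961}$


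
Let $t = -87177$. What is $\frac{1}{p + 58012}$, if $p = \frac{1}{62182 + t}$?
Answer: $\frac{24995}{1450009939} \approx 1.7238 \cdot 10^{-5}$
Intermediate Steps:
$p = - \frac{1}{24995}$ ($p = \frac{1}{62182 - 87177} = \frac{1}{-24995} = - \frac{1}{24995} \approx -4.0008 \cdot 10^{-5}$)
$\frac{1}{p + 58012} = \frac{1}{- \frac{1}{24995} + 58012} = \frac{1}{\frac{1450009939}{24995}} = \frac{24995}{1450009939}$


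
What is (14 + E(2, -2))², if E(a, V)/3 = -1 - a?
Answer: 25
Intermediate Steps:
E(a, V) = -3 - 3*a (E(a, V) = 3*(-1 - a) = -3 - 3*a)
(14 + E(2, -2))² = (14 + (-3 - 3*2))² = (14 + (-3 - 6))² = (14 - 9)² = 5² = 25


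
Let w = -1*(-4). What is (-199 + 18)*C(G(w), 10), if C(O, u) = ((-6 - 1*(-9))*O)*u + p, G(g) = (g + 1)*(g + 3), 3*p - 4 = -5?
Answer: -569969/3 ≈ -1.8999e+5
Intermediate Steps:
w = 4
p = -1/3 (p = 4/3 + (1/3)*(-5) = 4/3 - 5/3 = -1/3 ≈ -0.33333)
G(g) = (1 + g)*(3 + g)
C(O, u) = -1/3 + 3*O*u (C(O, u) = ((-6 - 1*(-9))*O)*u - 1/3 = ((-6 + 9)*O)*u - 1/3 = (3*O)*u - 1/3 = 3*O*u - 1/3 = -1/3 + 3*O*u)
(-199 + 18)*C(G(w), 10) = (-199 + 18)*(-1/3 + 3*(3 + 4**2 + 4*4)*10) = -181*(-1/3 + 3*(3 + 16 + 16)*10) = -181*(-1/3 + 3*35*10) = -181*(-1/3 + 1050) = -181*3149/3 = -569969/3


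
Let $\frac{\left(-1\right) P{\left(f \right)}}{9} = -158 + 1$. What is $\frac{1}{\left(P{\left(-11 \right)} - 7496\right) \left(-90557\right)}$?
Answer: $\frac{1}{550858231} \approx 1.8153 \cdot 10^{-9}$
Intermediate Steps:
$P{\left(f \right)} = 1413$ ($P{\left(f \right)} = - 9 \left(-158 + 1\right) = \left(-9\right) \left(-157\right) = 1413$)
$\frac{1}{\left(P{\left(-11 \right)} - 7496\right) \left(-90557\right)} = \frac{1}{\left(1413 - 7496\right) \left(-90557\right)} = \frac{1}{1413 - 7496} \left(- \frac{1}{90557}\right) = \frac{1}{-6083} \left(- \frac{1}{90557}\right) = \left(- \frac{1}{6083}\right) \left(- \frac{1}{90557}\right) = \frac{1}{550858231}$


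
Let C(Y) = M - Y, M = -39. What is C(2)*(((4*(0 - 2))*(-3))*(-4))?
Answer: 3936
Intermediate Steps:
C(Y) = -39 - Y
C(2)*(((4*(0 - 2))*(-3))*(-4)) = (-39 - 1*2)*(((4*(0 - 2))*(-3))*(-4)) = (-39 - 2)*(((4*(-2))*(-3))*(-4)) = -41*(-8*(-3))*(-4) = -984*(-4) = -41*(-96) = 3936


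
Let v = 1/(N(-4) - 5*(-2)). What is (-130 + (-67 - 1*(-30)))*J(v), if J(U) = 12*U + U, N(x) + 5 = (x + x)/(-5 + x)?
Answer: -19539/53 ≈ -368.66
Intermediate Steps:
N(x) = -5 + 2*x/(-5 + x) (N(x) = -5 + (x + x)/(-5 + x) = -5 + (2*x)/(-5 + x) = -5 + 2*x/(-5 + x))
v = 9/53 (v = 1/((25 - 3*(-4))/(-5 - 4) - 5*(-2)) = 1/((25 + 12)/(-9) + 10) = 1/(-1/9*37 + 10) = 1/(-37/9 + 10) = 1/(53/9) = 9/53 ≈ 0.16981)
J(U) = 13*U
(-130 + (-67 - 1*(-30)))*J(v) = (-130 + (-67 - 1*(-30)))*(13*(9/53)) = (-130 + (-67 + 30))*(117/53) = (-130 - 37)*(117/53) = -167*117/53 = -19539/53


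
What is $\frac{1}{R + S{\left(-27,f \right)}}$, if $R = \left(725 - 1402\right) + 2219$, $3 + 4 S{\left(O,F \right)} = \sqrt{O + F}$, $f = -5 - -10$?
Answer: $\frac{24660}{38007247} - \frac{4 i \sqrt{22}}{38007247} \approx 0.00064882 - 4.9363 \cdot 10^{-7} i$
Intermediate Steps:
$f = 5$ ($f = -5 + 10 = 5$)
$S{\left(O,F \right)} = - \frac{3}{4} + \frac{\sqrt{F + O}}{4}$ ($S{\left(O,F \right)} = - \frac{3}{4} + \frac{\sqrt{O + F}}{4} = - \frac{3}{4} + \frac{\sqrt{F + O}}{4}$)
$R = 1542$ ($R = -677 + 2219 = 1542$)
$\frac{1}{R + S{\left(-27,f \right)}} = \frac{1}{1542 - \left(\frac{3}{4} - \frac{\sqrt{5 - 27}}{4}\right)} = \frac{1}{1542 - \left(\frac{3}{4} - \frac{\sqrt{-22}}{4}\right)} = \frac{1}{1542 - \left(\frac{3}{4} - \frac{i \sqrt{22}}{4}\right)} = \frac{1}{\frac{6165}{4} + \frac{i \sqrt{22}}{4}}$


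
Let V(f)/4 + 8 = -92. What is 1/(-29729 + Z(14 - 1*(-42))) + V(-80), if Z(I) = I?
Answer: -11869201/29673 ≈ -400.00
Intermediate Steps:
V(f) = -400 (V(f) = -32 + 4*(-92) = -32 - 368 = -400)
1/(-29729 + Z(14 - 1*(-42))) + V(-80) = 1/(-29729 + (14 - 1*(-42))) - 400 = 1/(-29729 + (14 + 42)) - 400 = 1/(-29729 + 56) - 400 = 1/(-29673) - 400 = -1/29673 - 400 = -11869201/29673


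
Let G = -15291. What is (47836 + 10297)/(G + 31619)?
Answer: 58133/16328 ≈ 3.5603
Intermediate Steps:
(47836 + 10297)/(G + 31619) = (47836 + 10297)/(-15291 + 31619) = 58133/16328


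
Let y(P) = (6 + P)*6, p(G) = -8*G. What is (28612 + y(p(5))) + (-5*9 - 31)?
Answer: 28332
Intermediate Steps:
y(P) = 36 + 6*P
(28612 + y(p(5))) + (-5*9 - 31) = (28612 + (36 + 6*(-8*5))) + (-5*9 - 31) = (28612 + (36 + 6*(-40))) + (-45 - 31) = (28612 + (36 - 240)) - 76 = (28612 - 204) - 76 = 28408 - 76 = 28332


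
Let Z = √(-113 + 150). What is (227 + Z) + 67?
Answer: 294 + √37 ≈ 300.08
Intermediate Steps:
Z = √37 ≈ 6.0828
(227 + Z) + 67 = (227 + √37) + 67 = 294 + √37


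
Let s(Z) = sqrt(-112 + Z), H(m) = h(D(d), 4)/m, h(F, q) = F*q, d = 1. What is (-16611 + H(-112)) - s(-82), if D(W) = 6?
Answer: -232557/14 - I*sqrt(194) ≈ -16611.0 - 13.928*I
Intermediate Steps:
H(m) = 24/m (H(m) = (6*4)/m = 24/m)
(-16611 + H(-112)) - s(-82) = (-16611 + 24/(-112)) - sqrt(-112 - 82) = (-16611 + 24*(-1/112)) - sqrt(-194) = (-16611 - 3/14) - I*sqrt(194) = -232557/14 - I*sqrt(194)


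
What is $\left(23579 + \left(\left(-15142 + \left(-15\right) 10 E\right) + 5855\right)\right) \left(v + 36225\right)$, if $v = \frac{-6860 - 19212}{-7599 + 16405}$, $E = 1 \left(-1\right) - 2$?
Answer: $\frac{335876755734}{629} \approx 5.3399 \cdot 10^{8}$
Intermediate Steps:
$E = -3$ ($E = -1 - 2 = -3$)
$v = - \frac{13036}{4403}$ ($v = - \frac{26072}{8806} = \left(-26072\right) \frac{1}{8806} = - \frac{13036}{4403} \approx -2.9607$)
$\left(23579 + \left(\left(-15142 + \left(-15\right) 10 E\right) + 5855\right)\right) \left(v + 36225\right) = \left(23579 + \left(\left(-15142 + \left(-15\right) 10 \left(-3\right)\right) + 5855\right)\right) \left(- \frac{13036}{4403} + 36225\right) = \left(23579 + \left(\left(-15142 - -450\right) + 5855\right)\right) \frac{159485639}{4403} = \left(23579 + \left(\left(-15142 + 450\right) + 5855\right)\right) \frac{159485639}{4403} = \left(23579 + \left(-14692 + 5855\right)\right) \frac{159485639}{4403} = \left(23579 - 8837\right) \frac{159485639}{4403} = 14742 \cdot \frac{159485639}{4403} = \frac{335876755734}{629}$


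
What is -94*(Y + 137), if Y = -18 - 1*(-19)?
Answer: -12972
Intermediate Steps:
Y = 1 (Y = -18 + 19 = 1)
-94*(Y + 137) = -94*(1 + 137) = -94*138 = -12972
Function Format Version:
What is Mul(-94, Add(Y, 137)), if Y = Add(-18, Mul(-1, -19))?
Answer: -12972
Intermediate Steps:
Y = 1 (Y = Add(-18, 19) = 1)
Mul(-94, Add(Y, 137)) = Mul(-94, Add(1, 137)) = Mul(-94, 138) = -12972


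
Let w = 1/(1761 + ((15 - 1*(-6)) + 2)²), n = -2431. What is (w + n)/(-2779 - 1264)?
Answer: 5566989/9258470 ≈ 0.60129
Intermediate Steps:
w = 1/2290 (w = 1/(1761 + ((15 + 6) + 2)²) = 1/(1761 + (21 + 2)²) = 1/(1761 + 23²) = 1/(1761 + 529) = 1/2290 ≈ 0.00043668)
(w + n)/(-2779 - 1264) = (1/2290 - 2431)/(-2779 - 1264) = -5566989/2290/(-4043) = -5566989/2290*(-1/4043) = 5566989/9258470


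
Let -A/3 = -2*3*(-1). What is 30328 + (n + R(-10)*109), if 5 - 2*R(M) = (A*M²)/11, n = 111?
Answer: 871853/22 ≈ 39630.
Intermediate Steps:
A = -18 (A = -3*(-2*3)*(-1) = -(-18)*(-1) = -3*6 = -18)
R(M) = 5/2 + 9*M²/11 (R(M) = 5/2 - (-18*M²)/(2*11) = 5/2 - (-9)*M²/11 = 5/2 + 9*M²/11)
30328 + (n + R(-10)*109) = 30328 + (111 + (5/2 + (9/11)*(-10)²)*109) = 30328 + (111 + (5/2 + (9/11)*100)*109) = 30328 + (111 + (5/2 + 900/11)*109) = 30328 + (111 + (1855/22)*109) = 30328 + (111 + 202195/22) = 30328 + 204637/22 = 871853/22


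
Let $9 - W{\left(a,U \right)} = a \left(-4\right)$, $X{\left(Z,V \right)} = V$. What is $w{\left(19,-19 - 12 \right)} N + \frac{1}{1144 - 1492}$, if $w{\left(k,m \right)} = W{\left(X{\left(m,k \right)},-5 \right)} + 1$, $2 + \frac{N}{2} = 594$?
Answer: $\frac{35434751}{348} \approx 1.0182 \cdot 10^{5}$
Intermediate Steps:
$N = 1184$ ($N = -4 + 2 \cdot 594 = -4 + 1188 = 1184$)
$W{\left(a,U \right)} = 9 + 4 a$ ($W{\left(a,U \right)} = 9 - a \left(-4\right) = 9 - - 4 a = 9 + 4 a$)
$w{\left(k,m \right)} = 10 + 4 k$ ($w{\left(k,m \right)} = \left(9 + 4 k\right) + 1 = 10 + 4 k$)
$w{\left(19,-19 - 12 \right)} N + \frac{1}{1144 - 1492} = \left(10 + 4 \cdot 19\right) 1184 + \frac{1}{1144 - 1492} = \left(10 + 76\right) 1184 + \frac{1}{-348} = 86 \cdot 1184 - \frac{1}{348} = 101824 - \frac{1}{348} = \frac{35434751}{348}$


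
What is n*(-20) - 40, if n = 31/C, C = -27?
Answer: -460/27 ≈ -17.037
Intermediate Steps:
n = -31/27 (n = 31/(-27) = 31*(-1/27) = -31/27 ≈ -1.1481)
n*(-20) - 40 = -31/27*(-20) - 40 = 620/27 - 40 = -460/27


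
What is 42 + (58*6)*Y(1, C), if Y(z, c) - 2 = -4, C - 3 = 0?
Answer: -654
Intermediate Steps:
C = 3 (C = 3 + 0 = 3)
Y(z, c) = -2 (Y(z, c) = 2 - 4 = -2)
42 + (58*6)*Y(1, C) = 42 + (58*6)*(-2) = 42 + 348*(-2) = 42 - 696 = -654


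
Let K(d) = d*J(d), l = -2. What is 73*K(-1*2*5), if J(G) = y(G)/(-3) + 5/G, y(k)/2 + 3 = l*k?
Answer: 25915/3 ≈ 8638.3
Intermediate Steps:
y(k) = -6 - 4*k (y(k) = -6 + 2*(-2*k) = -6 - 4*k)
J(G) = 2 + 5/G + 4*G/3 (J(G) = (-6 - 4*G)/(-3) + 5/G = (-6 - 4*G)*(-⅓) + 5/G = (2 + 4*G/3) + 5/G = 2 + 5/G + 4*G/3)
K(d) = d*(2 + 5/d + 4*d/3)
73*K(-1*2*5) = 73*(5 + 2*(-1*2*5) + 4*(-1*2*5)²/3) = 73*(5 + 2*(-2*5) + 4*(-2*5)²/3) = 73*(5 + 2*(-10) + (4/3)*(-10)²) = 73*(5 - 20 + (4/3)*100) = 73*(5 - 20 + 400/3) = 73*(355/3) = 25915/3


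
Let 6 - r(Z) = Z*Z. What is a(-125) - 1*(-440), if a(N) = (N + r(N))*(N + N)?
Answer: 3936440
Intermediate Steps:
r(Z) = 6 - Z² (r(Z) = 6 - Z*Z = 6 - Z²)
a(N) = 2*N*(6 + N - N²) (a(N) = (N + (6 - N²))*(N + N) = (6 + N - N²)*(2*N) = 2*N*(6 + N - N²))
a(-125) - 1*(-440) = 2*(-125)*(6 - 125 - 1*(-125)²) - 1*(-440) = 2*(-125)*(6 - 125 - 1*15625) + 440 = 2*(-125)*(6 - 125 - 15625) + 440 = 2*(-125)*(-15744) + 440 = 3936000 + 440 = 3936440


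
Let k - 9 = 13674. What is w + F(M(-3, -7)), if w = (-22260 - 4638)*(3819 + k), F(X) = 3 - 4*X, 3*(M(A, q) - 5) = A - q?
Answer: -1412306455/3 ≈ -4.7077e+8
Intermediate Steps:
k = 13683 (k = 9 + 13674 = 13683)
M(A, q) = 5 - q/3 + A/3 (M(A, q) = 5 + (A - q)/3 = 5 + (-q/3 + A/3) = 5 - q/3 + A/3)
w = -470768796 (w = (-22260 - 4638)*(3819 + 13683) = -26898*17502 = -470768796)
w + F(M(-3, -7)) = -470768796 + (3 - 4*(5 - ⅓*(-7) + (⅓)*(-3))) = -470768796 + (3 - 4*(5 + 7/3 - 1)) = -470768796 + (3 - 4*19/3) = -470768796 + (3 - 76/3) = -470768796 - 67/3 = -1412306455/3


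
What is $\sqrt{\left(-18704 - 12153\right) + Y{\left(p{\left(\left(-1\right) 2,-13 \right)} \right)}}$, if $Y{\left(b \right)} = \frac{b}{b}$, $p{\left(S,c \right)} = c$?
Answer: $2 i \sqrt{7714} \approx 175.66 i$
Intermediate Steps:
$Y{\left(b \right)} = 1$
$\sqrt{\left(-18704 - 12153\right) + Y{\left(p{\left(\left(-1\right) 2,-13 \right)} \right)}} = \sqrt{\left(-18704 - 12153\right) + 1} = \sqrt{-30857 + 1} = \sqrt{-30856} = 2 i \sqrt{7714}$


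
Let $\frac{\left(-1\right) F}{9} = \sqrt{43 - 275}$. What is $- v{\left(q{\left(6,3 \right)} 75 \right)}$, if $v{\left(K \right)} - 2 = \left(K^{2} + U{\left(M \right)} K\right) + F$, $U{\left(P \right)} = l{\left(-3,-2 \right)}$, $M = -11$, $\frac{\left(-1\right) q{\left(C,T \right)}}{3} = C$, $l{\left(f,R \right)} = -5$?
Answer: $-1829252 + 18 i \sqrt{58} \approx -1.8293 \cdot 10^{6} + 137.08 i$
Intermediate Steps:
$q{\left(C,T \right)} = - 3 C$
$U{\left(P \right)} = -5$
$F = - 18 i \sqrt{58}$ ($F = - 9 \sqrt{43 - 275} = - 9 \sqrt{-232} = - 9 \cdot 2 i \sqrt{58} = - 18 i \sqrt{58} \approx - 137.08 i$)
$v{\left(K \right)} = 2 + K^{2} - 5 K - 18 i \sqrt{58}$ ($v{\left(K \right)} = 2 - \left(- K^{2} + 5 K + 18 i \sqrt{58}\right) = 2 + K^{2} - 5 K - 18 i \sqrt{58}$)
$- v{\left(q{\left(6,3 \right)} 75 \right)} = - (2 + \left(\left(-3\right) 6 \cdot 75\right)^{2} - 5 \left(-3\right) 6 \cdot 75 - 18 i \sqrt{58}) = - (2 + \left(\left(-18\right) 75\right)^{2} - 5 \left(\left(-18\right) 75\right) - 18 i \sqrt{58}) = - (2 + \left(-1350\right)^{2} - -6750 - 18 i \sqrt{58}) = - (2 + 1822500 + 6750 - 18 i \sqrt{58}) = - (1829252 - 18 i \sqrt{58}) = -1829252 + 18 i \sqrt{58}$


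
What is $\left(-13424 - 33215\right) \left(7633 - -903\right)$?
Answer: $-398110504$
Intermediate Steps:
$\left(-13424 - 33215\right) \left(7633 - -903\right) = - 46639 \left(7633 + \left(-7028 + 7931\right)\right) = - 46639 \left(7633 + 903\right) = \left(-46639\right) 8536 = -398110504$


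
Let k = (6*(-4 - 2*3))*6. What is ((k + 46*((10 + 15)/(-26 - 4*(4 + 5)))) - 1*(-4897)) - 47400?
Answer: -1329328/31 ≈ -42882.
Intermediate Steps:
k = -360 (k = (6*(-4 - 6))*6 = (6*(-10))*6 = -60*6 = -360)
((k + 46*((10 + 15)/(-26 - 4*(4 + 5)))) - 1*(-4897)) - 47400 = ((-360 + 46*((10 + 15)/(-26 - 4*(4 + 5)))) - 1*(-4897)) - 47400 = ((-360 + 46*(25/(-26 - 4*9))) + 4897) - 47400 = ((-360 + 46*(25/(-26 - 36))) + 4897) - 47400 = ((-360 + 46*(25/(-62))) + 4897) - 47400 = ((-360 + 46*(25*(-1/62))) + 4897) - 47400 = ((-360 + 46*(-25/62)) + 4897) - 47400 = ((-360 - 575/31) + 4897) - 47400 = (-11735/31 + 4897) - 47400 = 140072/31 - 47400 = -1329328/31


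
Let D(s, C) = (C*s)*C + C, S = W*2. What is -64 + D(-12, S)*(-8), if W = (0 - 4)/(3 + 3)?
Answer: 352/3 ≈ 117.33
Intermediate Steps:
W = -⅔ (W = -4/6 = -4*⅙ = -⅔ ≈ -0.66667)
S = -4/3 (S = -⅔*2 = -4/3 ≈ -1.3333)
D(s, C) = C + s*C² (D(s, C) = s*C² + C = C + s*C²)
-64 + D(-12, S)*(-8) = -64 - 4*(1 - 4/3*(-12))/3*(-8) = -64 - 4*(1 + 16)/3*(-8) = -64 - 4/3*17*(-8) = -64 - 68/3*(-8) = -64 + 544/3 = 352/3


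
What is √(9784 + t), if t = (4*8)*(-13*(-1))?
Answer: 10*√102 ≈ 100.99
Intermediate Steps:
t = 416 (t = 32*13 = 416)
√(9784 + t) = √(9784 + 416) = √10200 = 10*√102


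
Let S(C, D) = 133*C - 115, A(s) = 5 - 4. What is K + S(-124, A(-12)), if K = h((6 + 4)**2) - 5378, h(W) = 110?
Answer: -21875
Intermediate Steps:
A(s) = 1
S(C, D) = -115 + 133*C
K = -5268 (K = 110 - 5378 = -5268)
K + S(-124, A(-12)) = -5268 + (-115 + 133*(-124)) = -5268 + (-115 - 16492) = -5268 - 16607 = -21875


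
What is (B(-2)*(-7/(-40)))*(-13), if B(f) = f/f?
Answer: -91/40 ≈ -2.2750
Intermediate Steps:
B(f) = 1
(B(-2)*(-7/(-40)))*(-13) = (1*(-7/(-40)))*(-13) = (1*(-7*(-1/40)))*(-13) = (1*(7/40))*(-13) = (7/40)*(-13) = -91/40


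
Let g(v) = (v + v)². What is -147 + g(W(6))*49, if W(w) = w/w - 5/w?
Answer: -1274/9 ≈ -141.56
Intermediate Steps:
W(w) = 1 - 5/w
g(v) = 4*v² (g(v) = (2*v)² = 4*v²)
-147 + g(W(6))*49 = -147 + (4*((-5 + 6)/6)²)*49 = -147 + (4*((⅙)*1)²)*49 = -147 + (4*(⅙)²)*49 = -147 + (4*(1/36))*49 = -147 + (⅑)*49 = -147 + 49/9 = -1274/9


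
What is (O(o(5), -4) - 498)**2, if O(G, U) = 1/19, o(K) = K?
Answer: 89510521/361 ≈ 2.4795e+5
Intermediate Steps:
O(G, U) = 1/19
(O(o(5), -4) - 498)**2 = (1/19 - 498)**2 = (-9461/19)**2 = 89510521/361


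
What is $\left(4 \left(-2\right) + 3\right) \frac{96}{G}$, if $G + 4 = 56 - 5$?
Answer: $- \frac{480}{47} \approx -10.213$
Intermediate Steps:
$G = 47$ ($G = -4 + \left(56 - 5\right) = -4 + 51 = 47$)
$\left(4 \left(-2\right) + 3\right) \frac{96}{G} = \left(4 \left(-2\right) + 3\right) \frac{96}{47} = \left(-8 + 3\right) 96 \cdot \frac{1}{47} = \left(-5\right) \frac{96}{47} = - \frac{480}{47}$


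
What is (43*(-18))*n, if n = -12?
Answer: 9288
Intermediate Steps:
(43*(-18))*n = (43*(-18))*(-12) = -774*(-12) = 9288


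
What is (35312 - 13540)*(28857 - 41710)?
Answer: -279835516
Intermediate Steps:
(35312 - 13540)*(28857 - 41710) = 21772*(-12853) = -279835516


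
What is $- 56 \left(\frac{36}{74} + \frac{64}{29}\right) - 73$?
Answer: $- \frac{240169}{1073} \approx -223.83$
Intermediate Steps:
$- 56 \left(\frac{36}{74} + \frac{64}{29}\right) - 73 = - 56 \left(36 \cdot \frac{1}{74} + 64 \cdot \frac{1}{29}\right) - 73 = - 56 \left(\frac{18}{37} + \frac{64}{29}\right) - 73 = \left(-56\right) \frac{2890}{1073} - 73 = - \frac{161840}{1073} - 73 = - \frac{240169}{1073}$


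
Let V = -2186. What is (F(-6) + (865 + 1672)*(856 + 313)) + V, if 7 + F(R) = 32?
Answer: 2963592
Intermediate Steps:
F(R) = 25 (F(R) = -7 + 32 = 25)
(F(-6) + (865 + 1672)*(856 + 313)) + V = (25 + (865 + 1672)*(856 + 313)) - 2186 = (25 + 2537*1169) - 2186 = (25 + 2965753) - 2186 = 2965778 - 2186 = 2963592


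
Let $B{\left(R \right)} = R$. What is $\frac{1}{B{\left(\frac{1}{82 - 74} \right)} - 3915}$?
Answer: $- \frac{8}{31319} \approx -0.00025544$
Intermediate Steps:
$\frac{1}{B{\left(\frac{1}{82 - 74} \right)} - 3915} = \frac{1}{\frac{1}{82 - 74} - 3915} = \frac{1}{\frac{1}{8} - 3915} = \frac{1}{- \frac{31319}{8}} = - \frac{8}{31319}$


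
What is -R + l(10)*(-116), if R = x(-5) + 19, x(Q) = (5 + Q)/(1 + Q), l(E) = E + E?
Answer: -2339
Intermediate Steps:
l(E) = 2*E
x(Q) = (5 + Q)/(1 + Q)
R = 19 (R = (5 - 5)/(1 - 5) + 19 = 0/(-4) + 19 = -¼*0 + 19 = 0 + 19 = 19)
-R + l(10)*(-116) = -1*19 + (2*10)*(-116) = -19 + 20*(-116) = -19 - 2320 = -2339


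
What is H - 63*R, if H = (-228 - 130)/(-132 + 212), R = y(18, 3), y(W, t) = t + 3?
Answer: -15299/40 ≈ -382.48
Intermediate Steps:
y(W, t) = 3 + t
R = 6 (R = 3 + 3 = 6)
H = -179/40 (H = -358/80 = -358*1/80 = -179/40 ≈ -4.4750)
H - 63*R = -179/40 - 63*6 = -179/40 - 378 = -15299/40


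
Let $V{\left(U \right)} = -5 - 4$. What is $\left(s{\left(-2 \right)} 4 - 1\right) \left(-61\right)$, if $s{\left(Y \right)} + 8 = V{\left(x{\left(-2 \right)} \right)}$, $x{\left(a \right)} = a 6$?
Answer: $4209$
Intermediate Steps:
$x{\left(a \right)} = 6 a$
$V{\left(U \right)} = -9$ ($V{\left(U \right)} = -5 - 4 = -9$)
$s{\left(Y \right)} = -17$ ($s{\left(Y \right)} = -8 - 9 = -17$)
$\left(s{\left(-2 \right)} 4 - 1\right) \left(-61\right) = \left(\left(-17\right) 4 - 1\right) \left(-61\right) = \left(-68 - 1\right) \left(-61\right) = \left(-69\right) \left(-61\right) = 4209$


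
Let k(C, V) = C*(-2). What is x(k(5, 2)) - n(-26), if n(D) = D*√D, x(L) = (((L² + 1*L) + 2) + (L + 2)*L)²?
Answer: 29584 + 26*I*√26 ≈ 29584.0 + 132.57*I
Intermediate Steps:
k(C, V) = -2*C
x(L) = (2 + L + L² + L*(2 + L))² (x(L) = (((L² + L) + 2) + (2 + L)*L)² = (((L + L²) + 2) + L*(2 + L))² = ((2 + L + L²) + L*(2 + L))² = (2 + L + L² + L*(2 + L))²)
n(D) = D^(3/2)
x(k(5, 2)) - n(-26) = (2 + 2*(-2*5)² + 3*(-2*5))² - (-26)^(3/2) = (2 + 2*(-10)² + 3*(-10))² - (-26)*I*√26 = (2 + 2*100 - 30)² + 26*I*√26 = (2 + 200 - 30)² + 26*I*√26 = 172² + 26*I*√26 = 29584 + 26*I*√26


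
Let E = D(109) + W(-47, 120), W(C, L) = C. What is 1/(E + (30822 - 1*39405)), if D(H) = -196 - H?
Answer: -1/8935 ≈ -0.00011192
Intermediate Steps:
E = -352 (E = (-196 - 1*109) - 47 = (-196 - 109) - 47 = -305 - 47 = -352)
1/(E + (30822 - 1*39405)) = 1/(-352 + (30822 - 1*39405)) = 1/(-352 + (30822 - 39405)) = 1/(-352 - 8583) = 1/(-8935) = -1/8935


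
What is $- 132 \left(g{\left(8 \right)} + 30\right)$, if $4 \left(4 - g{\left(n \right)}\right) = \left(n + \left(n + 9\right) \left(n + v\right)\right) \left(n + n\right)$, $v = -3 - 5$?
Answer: $-264$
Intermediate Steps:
$v = -8$ ($v = -3 - 5 = -8$)
$g{\left(n \right)} = 4 - \frac{n \left(n + \left(-8 + n\right) \left(9 + n\right)\right)}{2}$ ($g{\left(n \right)} = 4 - \frac{\left(n + \left(n + 9\right) \left(n - 8\right)\right) \left(n + n\right)}{4} = 4 - \frac{\left(n + \left(9 + n\right) \left(-8 + n\right)\right) 2 n}{4} = 4 - \frac{\left(n + \left(-8 + n\right) \left(9 + n\right)\right) 2 n}{4} = 4 - \frac{2 n \left(n + \left(-8 + n\right) \left(9 + n\right)\right)}{4} = 4 - \frac{n \left(n + \left(-8 + n\right) \left(9 + n\right)\right)}{2}$)
$- 132 \left(g{\left(8 \right)} + 30\right) = - 132 \left(\left(4 - 8^{2} + 36 \cdot 8 - \frac{8^{3}}{2}\right) + 30\right) = - 132 \left(\left(4 - 64 + 288 - 256\right) + 30\right) = - 132 \left(-28 + 30\right) = \left(-132\right) 2 = -264$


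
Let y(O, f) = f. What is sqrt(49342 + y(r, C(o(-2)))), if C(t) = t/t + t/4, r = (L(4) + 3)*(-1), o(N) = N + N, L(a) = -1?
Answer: sqrt(49342) ≈ 222.13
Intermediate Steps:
o(N) = 2*N
r = -2 (r = (-1 + 3)*(-1) = 2*(-1) = -2)
C(t) = 1 + t/4 (C(t) = 1 + t*(1/4) = 1 + t/4)
sqrt(49342 + y(r, C(o(-2)))) = sqrt(49342 + (1 + (2*(-2))/4)) = sqrt(49342 + (1 + (1/4)*(-4))) = sqrt(49342 + (1 - 1)) = sqrt(49342 + 0) = sqrt(49342)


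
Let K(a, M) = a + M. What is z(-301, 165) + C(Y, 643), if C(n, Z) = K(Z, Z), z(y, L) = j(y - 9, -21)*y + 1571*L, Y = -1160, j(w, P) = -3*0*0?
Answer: 260501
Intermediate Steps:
K(a, M) = M + a
j(w, P) = 0 (j(w, P) = 0*0 = 0)
z(y, L) = 1571*L (z(y, L) = 0*y + 1571*L = 0 + 1571*L = 1571*L)
C(n, Z) = 2*Z (C(n, Z) = Z + Z = 2*Z)
z(-301, 165) + C(Y, 643) = 1571*165 + 2*643 = 259215 + 1286 = 260501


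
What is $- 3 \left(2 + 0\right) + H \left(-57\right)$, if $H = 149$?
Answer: $-8499$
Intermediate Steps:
$- 3 \left(2 + 0\right) + H \left(-57\right) = - 3 \left(2 + 0\right) + 149 \left(-57\right) = \left(-3\right) 2 - 8493 = -6 - 8493 = -8499$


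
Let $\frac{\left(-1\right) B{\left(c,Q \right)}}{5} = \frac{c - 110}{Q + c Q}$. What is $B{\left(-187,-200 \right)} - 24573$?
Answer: $- \frac{60940941}{2480} \approx -24573.0$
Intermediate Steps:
$B{\left(c,Q \right)} = - \frac{5 \left(-110 + c\right)}{Q + Q c}$ ($B{\left(c,Q \right)} = - 5 \frac{c - 110}{Q + c Q} = - 5 \frac{-110 + c}{Q + Q c} = - \frac{5 \left(-110 + c\right)}{Q + Q c}$)
$B{\left(-187,-200 \right)} - 24573 = \frac{5 \left(110 - -187\right)}{\left(-200\right) \left(1 - 187\right)} - 24573 = 5 \left(- \frac{1}{200}\right) \frac{1}{-186} \left(110 + 187\right) - 24573 = 5 \left(- \frac{1}{200}\right) \left(- \frac{1}{186}\right) 297 - 24573 = \frac{99}{2480} - 24573 = - \frac{60940941}{2480}$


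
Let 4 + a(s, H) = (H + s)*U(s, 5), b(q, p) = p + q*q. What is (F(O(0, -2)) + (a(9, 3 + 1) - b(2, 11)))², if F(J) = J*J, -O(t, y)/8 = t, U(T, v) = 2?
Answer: 49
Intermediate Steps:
b(q, p) = p + q²
O(t, y) = -8*t
F(J) = J²
a(s, H) = -4 + 2*H + 2*s (a(s, H) = -4 + (H + s)*2 = -4 + (2*H + 2*s) = -4 + 2*H + 2*s)
(F(O(0, -2)) + (a(9, 3 + 1) - b(2, 11)))² = ((-8*0)² + ((-4 + 2*(3 + 1) + 2*9) - (11 + 2²)))² = (0² + ((-4 + 2*4 + 18) - (11 + 4)))² = (0 + ((-4 + 8 + 18) - 1*15))² = (0 + (22 - 15))² = (0 + 7)² = 7² = 49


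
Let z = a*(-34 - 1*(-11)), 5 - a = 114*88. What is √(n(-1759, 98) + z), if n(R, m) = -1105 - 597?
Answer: √228919 ≈ 478.45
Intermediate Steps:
n(R, m) = -1702
a = -10027 (a = 5 - 114*88 = 5 - 1*10032 = 5 - 10032 = -10027)
z = 230621 (z = -10027*(-34 - 1*(-11)) = -10027*(-34 + 11) = -10027*(-23) = 230621)
√(n(-1759, 98) + z) = √(-1702 + 230621) = √228919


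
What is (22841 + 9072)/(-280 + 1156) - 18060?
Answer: -15788647/876 ≈ -18024.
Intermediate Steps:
(22841 + 9072)/(-280 + 1156) - 18060 = 31913/876 - 18060 = -15788647/876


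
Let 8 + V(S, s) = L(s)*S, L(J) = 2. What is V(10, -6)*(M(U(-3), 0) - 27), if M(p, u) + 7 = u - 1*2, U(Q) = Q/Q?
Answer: -432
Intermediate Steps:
U(Q) = 1
V(S, s) = -8 + 2*S
M(p, u) = -9 + u (M(p, u) = -7 + (u - 1*2) = -7 + (u - 2) = -7 + (-2 + u) = -9 + u)
V(10, -6)*(M(U(-3), 0) - 27) = (-8 + 2*10)*((-9 + 0) - 27) = (-8 + 20)*(-9 - 27) = 12*(-36) = -432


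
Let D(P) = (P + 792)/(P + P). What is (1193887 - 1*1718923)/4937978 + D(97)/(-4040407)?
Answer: -29396290072495/276469966439066 ≈ -0.10633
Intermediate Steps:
D(P) = (792 + P)/(2*P) (D(P) = (792 + P)/((2*P)) = (792 + P)*(1/(2*P)) = (792 + P)/(2*P))
(1193887 - 1*1718923)/4937978 + D(97)/(-4040407) = (1193887 - 1*1718923)/4937978 + ((1/2)*(792 + 97)/97)/(-4040407) = (1193887 - 1718923)*(1/4937978) + ((1/2)*(1/97)*889)*(-1/4040407) = -525036*1/4937978 + (889/194)*(-1/4040407) = -262518/2468989 - 127/111976994 = -29396290072495/276469966439066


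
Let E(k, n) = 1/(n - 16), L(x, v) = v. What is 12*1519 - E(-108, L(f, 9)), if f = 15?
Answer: 127597/7 ≈ 18228.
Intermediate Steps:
E(k, n) = 1/(-16 + n)
12*1519 - E(-108, L(f, 9)) = 12*1519 - 1/(-16 + 9) = 18228 - 1/(-7) = 18228 - 1*(-⅐) = 18228 + ⅐ = 127597/7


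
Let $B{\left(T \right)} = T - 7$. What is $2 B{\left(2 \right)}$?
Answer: $-10$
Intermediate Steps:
$B{\left(T \right)} = -7 + T$
$2 B{\left(2 \right)} = 2 \left(-7 + 2\right) = 2 \left(-5\right) = -10$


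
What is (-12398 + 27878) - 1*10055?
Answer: 5425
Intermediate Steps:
(-12398 + 27878) - 1*10055 = 15480 - 10055 = 5425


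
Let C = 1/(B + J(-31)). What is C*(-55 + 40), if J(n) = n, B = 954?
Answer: -15/923 ≈ -0.016251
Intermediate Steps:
C = 1/923 (C = 1/(954 - 31) = 1/923 ≈ 0.0010834)
C*(-55 + 40) = (-55 + 40)/923 = (1/923)*(-15) = -15/923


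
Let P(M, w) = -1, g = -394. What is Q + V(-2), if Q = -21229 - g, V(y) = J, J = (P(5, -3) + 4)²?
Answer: -20826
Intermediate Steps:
J = 9 (J = (-1 + 4)² = 3² = 9)
V(y) = 9
Q = -20835 (Q = -21229 - 1*(-394) = -21229 + 394 = -20835)
Q + V(-2) = -20835 + 9 = -20826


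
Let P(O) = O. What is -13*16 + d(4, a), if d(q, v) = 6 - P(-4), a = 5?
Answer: -198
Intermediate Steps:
d(q, v) = 10 (d(q, v) = 6 - 1*(-4) = 6 + 4 = 10)
-13*16 + d(4, a) = -13*16 + 10 = -208 + 10 = -198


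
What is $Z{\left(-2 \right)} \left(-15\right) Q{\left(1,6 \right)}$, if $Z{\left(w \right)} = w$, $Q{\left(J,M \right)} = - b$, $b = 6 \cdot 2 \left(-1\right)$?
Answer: $360$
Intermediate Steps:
$b = -12$ ($b = 12 \left(-1\right) = -12$)
$Q{\left(J,M \right)} = 12$ ($Q{\left(J,M \right)} = \left(-1\right) \left(-12\right) = 12$)
$Z{\left(-2 \right)} \left(-15\right) Q{\left(1,6 \right)} = \left(-2\right) \left(-15\right) 12 = 30 \cdot 12 = 360$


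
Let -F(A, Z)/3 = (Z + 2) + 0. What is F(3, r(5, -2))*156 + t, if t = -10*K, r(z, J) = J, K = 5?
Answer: -50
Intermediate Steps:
F(A, Z) = -6 - 3*Z (F(A, Z) = -3*((Z + 2) + 0) = -3*((2 + Z) + 0) = -3*(2 + Z) = -6 - 3*Z)
t = -50 (t = -10*5 = -50)
F(3, r(5, -2))*156 + t = (-6 - 3*(-2))*156 - 50 = (-6 + 6)*156 - 50 = 0*156 - 50 = 0 - 50 = -50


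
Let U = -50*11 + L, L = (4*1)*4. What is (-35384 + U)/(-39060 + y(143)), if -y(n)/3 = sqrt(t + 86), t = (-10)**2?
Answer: 2514260/2734197 - 17959*sqrt(186)/254280321 ≈ 0.91860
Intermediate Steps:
L = 16 (L = 4*4 = 16)
t = 100
y(n) = -3*sqrt(186) (y(n) = -3*sqrt(100 + 86) = -3*sqrt(186))
U = -534 (U = -50*11 + 16 = -550 + 16 = -534)
(-35384 + U)/(-39060 + y(143)) = (-35384 - 534)/(-39060 - 3*sqrt(186)) = -35918/(-39060 - 3*sqrt(186))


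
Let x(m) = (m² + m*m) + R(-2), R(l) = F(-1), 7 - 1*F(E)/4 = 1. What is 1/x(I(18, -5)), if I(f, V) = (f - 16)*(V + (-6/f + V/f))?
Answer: 81/22346 ≈ 0.0036248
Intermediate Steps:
F(E) = 24 (F(E) = 28 - 4*1 = 28 - 4 = 24)
I(f, V) = (-16 + f)*(V - 6/f + V/f)
R(l) = 24
x(m) = 24 + 2*m² (x(m) = (m² + m*m) + 24 = (m² + m²) + 24 = 2*m² + 24 = 24 + 2*m²)
1/x(I(18, -5)) = 1/(24 + 2*((96 - 16*(-5) - 1*18*(6 + 15*(-5) - 1*(-5)*18))/18)²) = 1/(24 + 2*((96 + 80 - 1*18*(6 - 75 + 90))/18)²) = 1/(24 + 2*((96 + 80 - 1*18*21)/18)²) = 1/(24 + 2*((96 + 80 - 378)/18)²) = 1/(24 + 2*((1/18)*(-202))²) = 1/(24 + 2*(-101/9)²) = 1/(24 + 2*(10201/81)) = 1/(24 + 20402/81) = 1/(22346/81) = 81/22346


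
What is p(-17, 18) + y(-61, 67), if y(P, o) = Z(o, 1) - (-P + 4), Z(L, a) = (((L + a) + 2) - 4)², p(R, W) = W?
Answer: 4309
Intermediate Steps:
Z(L, a) = (-2 + L + a)² (Z(L, a) = ((2 + L + a) - 4)² = (-2 + L + a)²)
y(P, o) = -4 + P + (-1 + o)² (y(P, o) = (-2 + o + 1)² - (-P + 4) = (-1 + o)² - (4 - P) = (-1 + o)² + (-4 + P) = -4 + P + (-1 + o)²)
p(-17, 18) + y(-61, 67) = 18 + (-4 - 61 + (-1 + 67)²) = 18 + (-4 - 61 + 66²) = 18 + (-4 - 61 + 4356) = 18 + 4291 = 4309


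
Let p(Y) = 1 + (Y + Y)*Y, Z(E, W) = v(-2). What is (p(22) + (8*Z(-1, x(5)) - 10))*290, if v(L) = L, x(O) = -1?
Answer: 273470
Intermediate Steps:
Z(E, W) = -2
p(Y) = 1 + 2*Y² (p(Y) = 1 + (2*Y)*Y = 1 + 2*Y²)
(p(22) + (8*Z(-1, x(5)) - 10))*290 = ((1 + 2*22²) + (8*(-2) - 10))*290 = ((1 + 2*484) + (-16 - 10))*290 = ((1 + 968) - 26)*290 = (969 - 26)*290 = 943*290 = 273470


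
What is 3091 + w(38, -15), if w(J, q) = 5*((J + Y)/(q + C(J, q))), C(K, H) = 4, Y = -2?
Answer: 33821/11 ≈ 3074.6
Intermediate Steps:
w(J, q) = 5*(-2 + J)/(4 + q) (w(J, q) = 5*((J - 2)/(q + 4)) = 5*((-2 + J)/(4 + q)) = 5*(-2 + J)/(4 + q))
3091 + w(38, -15) = 3091 + 5*(-2 + 38)/(4 - 15) = 3091 + 5*36/(-11) = 3091 + 5*(-1/11)*36 = 3091 - 180/11 = 33821/11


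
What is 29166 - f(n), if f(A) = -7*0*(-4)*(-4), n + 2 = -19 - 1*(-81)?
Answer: 29166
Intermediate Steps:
n = 60 (n = -2 + (-19 - 1*(-81)) = -2 + (-19 + 81) = -2 + 62 = 60)
f(A) = 0 (f(A) = -0*(-4) = -7*0 = 0)
29166 - f(n) = 29166 - 1*0 = 29166 + 0 = 29166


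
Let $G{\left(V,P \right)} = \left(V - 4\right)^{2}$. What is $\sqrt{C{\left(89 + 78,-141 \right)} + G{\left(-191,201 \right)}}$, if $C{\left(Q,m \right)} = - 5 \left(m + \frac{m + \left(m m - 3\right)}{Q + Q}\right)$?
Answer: $\frac{\sqrt{4287603090}}{334} \approx 196.05$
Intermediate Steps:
$G{\left(V,P \right)} = \left(-4 + V\right)^{2}$
$C{\left(Q,m \right)} = - 5 m - \frac{5 \left(-3 + m + m^{2}\right)}{2 Q}$ ($C{\left(Q,m \right)} = - 5 \left(m + \frac{m + \left(m^{2} - 3\right)}{2 Q}\right) = - 5 \left(m + \left(m + \left(-3 + m^{2}\right)\right) \frac{1}{2 Q}\right) = - 5 \left(m + \left(-3 + m + m^{2}\right) \frac{1}{2 Q}\right) = - 5 \left(m + \frac{-3 + m + m^{2}}{2 Q}\right) = - 5 m - \frac{5 \left(-3 + m + m^{2}\right)}{2 Q}$)
$\sqrt{C{\left(89 + 78,-141 \right)} + G{\left(-191,201 \right)}} = \sqrt{\frac{5 \left(3 - -141 - \left(-141\right)^{2} - 2 \left(89 + 78\right) \left(-141\right)\right)}{2 \left(89 + 78\right)} + \left(-4 - 191\right)^{2}} = \sqrt{\frac{5 \left(3 + 141 - 19881 - 334 \left(-141\right)\right)}{2 \cdot 167} + \left(-195\right)^{2}} = \sqrt{\frac{5}{2} \cdot \frac{1}{167} \left(3 + 141 - 19881 + 47094\right) + 38025} = \sqrt{\frac{5}{2} \cdot \frac{1}{167} \cdot 27357 + 38025} = \sqrt{\frac{136785}{334} + 38025} = \sqrt{\frac{12837135}{334}} = \frac{\sqrt{4287603090}}{334}$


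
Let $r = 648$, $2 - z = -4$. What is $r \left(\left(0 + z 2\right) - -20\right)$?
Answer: $20736$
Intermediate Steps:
$z = 6$ ($z = 2 - -4 = 2 + 4 = 6$)
$r \left(\left(0 + z 2\right) - -20\right) = 648 \left(\left(0 + 6 \cdot 2\right) - -20\right) = 648 \left(\left(0 + 12\right) + 20\right) = 648 \left(12 + 20\right) = 648 \cdot 32 = 20736$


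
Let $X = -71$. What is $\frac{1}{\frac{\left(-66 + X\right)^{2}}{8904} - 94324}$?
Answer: $- \frac{8904}{839842127} \approx -1.0602 \cdot 10^{-5}$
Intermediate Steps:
$\frac{1}{\frac{\left(-66 + X\right)^{2}}{8904} - 94324} = \frac{1}{\frac{\left(-66 - 71\right)^{2}}{8904} - 94324} = \frac{1}{\left(-137\right)^{2} \cdot \frac{1}{8904} - 94324} = \frac{1}{18769 \cdot \frac{1}{8904} - 94324} = \frac{1}{\frac{18769}{8904} - 94324} = \frac{1}{- \frac{839842127}{8904}} = - \frac{8904}{839842127}$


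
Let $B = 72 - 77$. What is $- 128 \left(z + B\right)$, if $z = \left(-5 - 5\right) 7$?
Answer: $9600$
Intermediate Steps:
$B = -5$ ($B = 72 - 77 = -5$)
$z = -70$ ($z = \left(-10\right) 7 = -70$)
$- 128 \left(z + B\right) = - 128 \left(-70 - 5\right) = \left(-128\right) \left(-75\right) = 9600$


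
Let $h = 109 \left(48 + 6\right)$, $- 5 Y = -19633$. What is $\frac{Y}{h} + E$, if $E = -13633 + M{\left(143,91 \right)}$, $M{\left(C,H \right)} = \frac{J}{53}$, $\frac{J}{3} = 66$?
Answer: $- \frac{21257749381}{1559790} \approx -13629.0$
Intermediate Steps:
$J = 198$ ($J = 3 \cdot 66 = 198$)
$M{\left(C,H \right)} = \frac{198}{53}$
$Y = \frac{19633}{5}$ ($Y = \left(- \frac{1}{5}\right) \left(-19633\right) = \frac{19633}{5} \approx 3926.6$)
$h = 5886$ ($h = 109 \cdot 54 = 5886$)
$E = - \frac{722351}{53}$ ($E = -13633 + \frac{198}{53} = - \frac{722351}{53} \approx -13629.0$)
$\frac{Y}{h} + E = \frac{19633}{5 \cdot 5886} - \frac{722351}{53} = \frac{19633}{5} \cdot \frac{1}{5886} - \frac{722351}{53} = \frac{19633}{29430} - \frac{722351}{53} = - \frac{21257749381}{1559790}$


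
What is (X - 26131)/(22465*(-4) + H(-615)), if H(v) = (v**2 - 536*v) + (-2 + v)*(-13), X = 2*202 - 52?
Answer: -25779/626026 ≈ -0.041179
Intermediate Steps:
X = 352 (X = 404 - 52 = 352)
H(v) = 26 + v**2 - 549*v (H(v) = (v**2 - 536*v) + (26 - 13*v) = 26 + v**2 - 549*v)
(X - 26131)/(22465*(-4) + H(-615)) = (352 - 26131)/(22465*(-4) + (26 + (-615)**2 - 549*(-615))) = -25779/(-89860 + (26 + 378225 + 337635)) = -25779/(-89860 + 715886) = -25779/626026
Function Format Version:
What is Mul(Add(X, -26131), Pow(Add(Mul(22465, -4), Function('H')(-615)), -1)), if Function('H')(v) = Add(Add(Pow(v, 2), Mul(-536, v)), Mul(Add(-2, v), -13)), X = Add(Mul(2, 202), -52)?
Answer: Rational(-25779, 626026) ≈ -0.041179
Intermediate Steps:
X = 352 (X = Add(404, -52) = 352)
Function('H')(v) = Add(26, Pow(v, 2), Mul(-549, v)) (Function('H')(v) = Add(Add(Pow(v, 2), Mul(-536, v)), Add(26, Mul(-13, v))) = Add(26, Pow(v, 2), Mul(-549, v)))
Mul(Add(X, -26131), Pow(Add(Mul(22465, -4), Function('H')(-615)), -1)) = Mul(Add(352, -26131), Pow(Add(Mul(22465, -4), Add(26, Pow(-615, 2), Mul(-549, -615))), -1)) = Mul(-25779, Pow(Add(-89860, Add(26, 378225, 337635)), -1)) = Mul(-25779, Pow(Add(-89860, 715886), -1)) = Mul(-25779, Pow(626026, -1)) = Mul(-25779, Rational(1, 626026)) = Rational(-25779, 626026)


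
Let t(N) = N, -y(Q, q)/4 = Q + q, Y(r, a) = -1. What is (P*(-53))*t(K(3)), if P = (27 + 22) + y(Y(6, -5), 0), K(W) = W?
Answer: -8427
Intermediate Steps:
y(Q, q) = -4*Q - 4*q (y(Q, q) = -4*(Q + q) = -4*Q - 4*q)
P = 53 (P = (27 + 22) + (-4*(-1) - 4*0) = 49 + (4 + 0) = 49 + 4 = 53)
(P*(-53))*t(K(3)) = (53*(-53))*3 = -2809*3 = -8427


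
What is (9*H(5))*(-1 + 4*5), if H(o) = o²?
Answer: 4275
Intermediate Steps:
(9*H(5))*(-1 + 4*5) = (9*5²)*(-1 + 4*5) = (9*25)*(-1 + 20) = 225*19 = 4275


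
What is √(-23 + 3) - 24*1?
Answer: -24 + 2*I*√5 ≈ -24.0 + 4.4721*I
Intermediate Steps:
√(-23 + 3) - 24*1 = √(-20) - 24 = 2*I*√5 - 24 = -24 + 2*I*√5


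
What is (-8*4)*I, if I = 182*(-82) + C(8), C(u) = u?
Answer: 477312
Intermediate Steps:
I = -14916 (I = 182*(-82) + 8 = -14924 + 8 = -14916)
(-8*4)*I = -8*4*(-14916) = -32*(-14916) = 477312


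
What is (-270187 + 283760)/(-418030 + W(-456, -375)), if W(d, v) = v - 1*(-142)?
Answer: -13573/418263 ≈ -0.032451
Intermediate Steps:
W(d, v) = 142 + v (W(d, v) = v + 142 = 142 + v)
(-270187 + 283760)/(-418030 + W(-456, -375)) = (-270187 + 283760)/(-418030 + (142 - 375)) = 13573/(-418030 - 233) = 13573/(-418263) = 13573*(-1/418263) = -13573/418263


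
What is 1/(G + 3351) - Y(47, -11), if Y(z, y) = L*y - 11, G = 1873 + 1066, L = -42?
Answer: -2836789/6290 ≈ -451.00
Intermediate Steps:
G = 2939
Y(z, y) = -11 - 42*y (Y(z, y) = -42*y - 11 = -11 - 42*y)
1/(G + 3351) - Y(47, -11) = 1/(2939 + 3351) - (-11 - 42*(-11)) = 1/6290 - (-11 + 462) = 1/6290 - 1*451 = 1/6290 - 451 = -2836789/6290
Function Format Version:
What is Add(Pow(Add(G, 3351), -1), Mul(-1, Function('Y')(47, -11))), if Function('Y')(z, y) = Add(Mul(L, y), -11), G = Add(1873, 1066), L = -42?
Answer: Rational(-2836789, 6290) ≈ -451.00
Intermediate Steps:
G = 2939
Function('Y')(z, y) = Add(-11, Mul(-42, y)) (Function('Y')(z, y) = Add(Mul(-42, y), -11) = Add(-11, Mul(-42, y)))
Add(Pow(Add(G, 3351), -1), Mul(-1, Function('Y')(47, -11))) = Add(Pow(Add(2939, 3351), -1), Mul(-1, Add(-11, Mul(-42, -11)))) = Add(Pow(6290, -1), Mul(-1, Add(-11, 462))) = Add(Rational(1, 6290), Mul(-1, 451)) = Add(Rational(1, 6290), -451) = Rational(-2836789, 6290)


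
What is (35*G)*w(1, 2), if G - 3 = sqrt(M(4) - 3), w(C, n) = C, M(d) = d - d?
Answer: 105 + 35*I*sqrt(3) ≈ 105.0 + 60.622*I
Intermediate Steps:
M(d) = 0
G = 3 + I*sqrt(3) (G = 3 + sqrt(0 - 3) = 3 + sqrt(-3) = 3 + I*sqrt(3) ≈ 3.0 + 1.732*I)
(35*G)*w(1, 2) = (35*(3 + I*sqrt(3)))*1 = (105 + 35*I*sqrt(3))*1 = 105 + 35*I*sqrt(3)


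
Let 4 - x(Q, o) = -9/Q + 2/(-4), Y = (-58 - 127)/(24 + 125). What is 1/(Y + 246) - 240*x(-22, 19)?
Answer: -393863561/401159 ≈ -981.81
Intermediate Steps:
Y = -185/149 ≈ -1.2416
x(Q, o) = 9/2 + 9/Q (x(Q, o) = 4 - (-9/Q + 2/(-4)) = 4 - (-9/Q + 2*(-¼)) = 4 - (-9/Q - ½) = 4 - (-½ - 9/Q) = 4 + (½ + 9/Q) = 9/2 + 9/Q)
1/(Y + 246) - 240*x(-22, 19) = 1/(-185/149 + 246) - 240*(9/2 + 9/(-22)) = 1/(36469/149) - 240*(9/2 + 9*(-1/22)) = 149/36469 - 240*(9/2 - 9/22) = 149/36469 - 240*45/11 = 149/36469 - 10800/11 = -393863561/401159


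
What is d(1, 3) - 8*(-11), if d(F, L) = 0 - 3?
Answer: 85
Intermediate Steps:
d(F, L) = -3
d(1, 3) - 8*(-11) = -3 - 8*(-11) = -3 + 88 = 85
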